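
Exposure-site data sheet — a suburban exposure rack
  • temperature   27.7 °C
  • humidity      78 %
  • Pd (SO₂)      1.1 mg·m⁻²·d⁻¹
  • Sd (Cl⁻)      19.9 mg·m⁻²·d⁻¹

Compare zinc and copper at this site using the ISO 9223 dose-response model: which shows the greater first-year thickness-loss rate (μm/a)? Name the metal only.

zinc

zinc: f(T) = -0.071·(T−10) [T>10 °C] = -1.2567
  SO₂ term: 0.0129·1.1^0.44·exp(0.046·78-1.2567) = 0.1384
  Sd branch = 0.0175·Sd^0.57·e^(0.008·RH+0.085·T) = 1.892 μm/a
  r_corr = 0.1384 + 1.892 = 2.03 μm/a
copper: T>10 °C ⇒ hinge -0.080·(27.7−10) = -1.4160
  SO₂ term: 0.0053·1.1^0.26·exp(0.059·78-1.4160) = 0.1314
  Sd branch = 0.01025·Sd^0.27·e^(0.036·RH+0.049·T) = 1.48 μm/a
  r_corr = 0.1314 + 1.48 = 1.612 μm/a
Ordering by μm/a: zinc (2.03) > copper (1.61)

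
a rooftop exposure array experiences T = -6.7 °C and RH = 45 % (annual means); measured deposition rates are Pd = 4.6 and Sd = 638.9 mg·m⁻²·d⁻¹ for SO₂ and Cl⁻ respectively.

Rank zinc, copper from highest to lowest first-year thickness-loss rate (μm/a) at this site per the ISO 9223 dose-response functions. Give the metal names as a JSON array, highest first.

["zinc", "copper"]

zinc: temperature factor f = +0.038·(-16.7) = -0.6346
  SO₂ term: 0.0129·4.6^0.44·exp(0.046·45-0.6346) = 0.1061
  Sd branch = 0.0175·Sd^0.57·e^(0.008·RH+0.085·T) = 0.5638 μm/a
  r_corr = 0.1061 + 0.5638 = 0.6699 μm/a
copper: T≤10 °C ⇒ hinge +0.126·(-6.7−10) = -2.1042
  Pd branch = 0.0053·Pd^0.26·e^(0.059·RH+f) = 0.01367 μm/a
  Cl⁻ term: 0.01025·638.9^0.27·exp(0.036·45+0.049·-6.7) = 0.2134
  r_corr = 0.01367 + 0.2134 = 0.2271 μm/a
Ordering by μm/a: zinc (0.67) > copper (0.227)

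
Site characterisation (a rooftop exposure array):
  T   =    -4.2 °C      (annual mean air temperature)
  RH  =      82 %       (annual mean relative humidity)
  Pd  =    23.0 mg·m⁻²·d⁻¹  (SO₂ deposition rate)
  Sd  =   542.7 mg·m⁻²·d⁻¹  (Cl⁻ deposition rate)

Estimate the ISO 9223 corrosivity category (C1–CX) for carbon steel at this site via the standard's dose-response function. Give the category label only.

C4

carbon steel: f(T) = +0.150·(T−10) [T≤10 °C] = -2.1300
  Pd branch = 1.77·Pd^0.52·e^(0.02·RH+f) = 5.537 μm/a
  Sd branch = 0.102·Sd^0.62·e^(0.033·RH+0.04·T) = 64.01 μm/a
  r_corr = 5.537 + 64.01 = 69.55 μm/a
Category bounds: 50…80 μm/a bracket r_corr ⇒ C4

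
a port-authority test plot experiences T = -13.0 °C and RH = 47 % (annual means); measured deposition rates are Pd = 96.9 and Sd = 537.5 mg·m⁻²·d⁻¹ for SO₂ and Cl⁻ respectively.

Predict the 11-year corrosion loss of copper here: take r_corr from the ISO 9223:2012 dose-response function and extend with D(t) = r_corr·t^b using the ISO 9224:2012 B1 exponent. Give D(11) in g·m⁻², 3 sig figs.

D(11) = 7.81 g·m⁻²

copper: T≤10 °C ⇒ hinge +0.126·(-13.0−10) = -2.8980
  sulphur-dioxide contribution → 0.01536 μm/a
  chloride contribution → 0.1607 μm/a
  ⇒ r_corr(copper) = 0.1761 μm/a
ISO 9224: D(t) = r_corr · t^b with b = 0.667 (copper, B1)
  D(11) = 0.1761 × 11^0.667 = 0.1761 × 4.95 = 0.8717 μm
  Mass loss = 0.8717 μm × 8.96 g/cm³ = 7.81 g·m⁻²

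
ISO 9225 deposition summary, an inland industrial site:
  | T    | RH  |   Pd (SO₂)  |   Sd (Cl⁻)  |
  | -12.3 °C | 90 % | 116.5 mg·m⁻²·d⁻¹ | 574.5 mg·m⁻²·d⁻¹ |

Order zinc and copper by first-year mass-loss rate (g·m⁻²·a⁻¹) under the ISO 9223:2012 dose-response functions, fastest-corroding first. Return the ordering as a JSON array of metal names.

["zinc", "copper"]

zinc: T≤10 °C ⇒ hinge +0.038·(-12.3−10) = -0.8474
  SO₂ term: 0.0129·116.5^0.44·exp(0.046·90-0.8474) = 2.817
  Sd branch = 0.0175·Sd^0.57·e^(0.008·RH+0.085·T) = 0.4726 μm/a
  r_corr = 2.817 + 0.4726 = 3.289 μm/a
  mass loss = 3.289 μm/a × 7.14 g/cm³ = 23.48 g·m⁻²·a⁻¹
copper: temperature factor f = +0.126·(-22.3) = -2.8098
  SO₂ term: 0.0053·116.5^0.26·exp(0.059·90-2.8098) = 0.2225
  Sd branch = 0.01025·Sd^0.27·e^(0.036·RH+0.049·T) = 0.7963 μm/a
  r_corr = 0.2225 + 0.7963 = 1.019 μm/a
  mass loss = 1.019 μm/a × 8.96 g/cm³ = 9.129 g·m⁻²·a⁻¹
Ordering by g·m⁻²·a⁻¹: zinc (23.5) > copper (9.13)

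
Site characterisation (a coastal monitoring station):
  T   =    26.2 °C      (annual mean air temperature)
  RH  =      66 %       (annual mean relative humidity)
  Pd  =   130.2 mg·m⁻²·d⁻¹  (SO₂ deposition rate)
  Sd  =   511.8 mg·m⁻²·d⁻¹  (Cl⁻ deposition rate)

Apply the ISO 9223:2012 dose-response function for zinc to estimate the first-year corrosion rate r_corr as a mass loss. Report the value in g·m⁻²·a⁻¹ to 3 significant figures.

r_corr = 73.9 g·m⁻²·a⁻¹

zinc: f(T) = -0.071·(T−10) [T>10 °C] = -1.1502
  SO₂ term: 0.0129·130.2^0.44·exp(0.046·66-1.1502) = 0.7245
  Sd branch = 0.0175·Sd^0.57·e^(0.008·RH+0.085·T) = 9.632 μm/a
  r_corr = 0.7245 + 9.632 = 10.36 μm/a
Convert to mass loss: 10.36 μm/a × 7.14 g/cm³ = 73.94 g·m⁻²·a⁻¹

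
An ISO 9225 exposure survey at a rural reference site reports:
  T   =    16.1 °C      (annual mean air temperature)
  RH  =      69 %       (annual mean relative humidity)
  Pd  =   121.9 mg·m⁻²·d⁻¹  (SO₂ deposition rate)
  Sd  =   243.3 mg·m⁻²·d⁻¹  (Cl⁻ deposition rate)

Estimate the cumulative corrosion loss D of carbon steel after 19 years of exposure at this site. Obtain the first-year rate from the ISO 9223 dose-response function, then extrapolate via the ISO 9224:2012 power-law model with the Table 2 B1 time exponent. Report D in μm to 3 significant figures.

carbon steel: T>10 °C ⇒ hinge -0.054·(16.1−10) = -0.3294
  SO₂ term: 1.77·121.9^0.52·exp(0.02·69-0.3294) = 61.51
  Sd branch = 0.102·Sd^0.62·e^(0.033·RH+0.04·T) = 57.09 μm/a
  sum: 61.51 + 57.09 → r_corr = 118.6 μm/a
Power-law: D(19) = r_corr · 19^0.523
  D(19) = 118.6 × 19^0.523 = 118.6 × 4.664 = 553.2 μm

D(19) = 553 μm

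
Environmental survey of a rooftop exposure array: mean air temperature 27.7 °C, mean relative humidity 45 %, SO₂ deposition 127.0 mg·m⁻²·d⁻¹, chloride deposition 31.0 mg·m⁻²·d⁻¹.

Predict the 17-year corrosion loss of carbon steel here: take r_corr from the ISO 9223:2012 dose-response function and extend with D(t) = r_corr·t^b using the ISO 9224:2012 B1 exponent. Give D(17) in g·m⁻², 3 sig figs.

carbon steel: f(T) = -0.054·(T−10) [T>10 °C] = -0.9558
  Pd branch = 1.77·Pd^0.52·e^(0.02·RH+f) = 20.78 μm/a
  Cl⁻ term: 0.102·31.0^0.62·exp(0.033·45+0.04·27.7) = 11.46
  sum: 20.78 + 11.46 → r_corr = 32.25 μm/a
Power-law: D(17) = r_corr · 17^0.523
  D(17) = 32.25 × 17^0.523 = 32.25 × 4.401 = 141.9 μm
  Mass loss = 141.9 μm × 7.85 g/cm³ = 1114 g·m⁻²

D(17) = 1.11e+03 g·m⁻²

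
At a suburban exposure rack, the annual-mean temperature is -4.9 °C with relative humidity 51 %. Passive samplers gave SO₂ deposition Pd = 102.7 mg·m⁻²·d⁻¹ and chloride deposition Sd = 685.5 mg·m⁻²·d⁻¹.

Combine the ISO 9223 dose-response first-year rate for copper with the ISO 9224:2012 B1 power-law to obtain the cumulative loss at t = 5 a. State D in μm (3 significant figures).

copper: temperature factor f = +0.126·(-14.9) = -1.8774
  sulphur-dioxide contribution → 0.05479 μm/a
  chloride contribution → 0.2948 μm/a
  total first-year rate 0.3496 μm/a
Long-term exponent b (ISO 9224 Table 2, B1) = 0.667
  D(5) = 0.3496 × 5^0.667 = 0.3496 × 2.926 = 1.023 μm

D(5) = 1.02 μm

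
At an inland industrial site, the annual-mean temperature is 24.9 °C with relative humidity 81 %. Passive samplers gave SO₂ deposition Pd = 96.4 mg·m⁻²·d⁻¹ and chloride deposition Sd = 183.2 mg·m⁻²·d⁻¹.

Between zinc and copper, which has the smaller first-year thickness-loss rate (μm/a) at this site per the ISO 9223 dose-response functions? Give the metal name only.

copper

zinc: T>10 °C ⇒ hinge -0.071·(24.9−10) = -1.0579
  sulphur-dioxide contribution → 1.388 μm/a
  chloride contribution → 5.414 μm/a
  ⇒ r_corr(zinc) = 6.802 μm/a
copper: temperature factor f = -0.080·(14.9) = -1.1920
  sulphur-dioxide contribution → 0.628 μm/a
  chloride contribution → 2.618 μm/a
  ⇒ r_corr(copper) = 3.246 μm/a
Ordering by μm/a: zinc (6.8) > copper (3.25)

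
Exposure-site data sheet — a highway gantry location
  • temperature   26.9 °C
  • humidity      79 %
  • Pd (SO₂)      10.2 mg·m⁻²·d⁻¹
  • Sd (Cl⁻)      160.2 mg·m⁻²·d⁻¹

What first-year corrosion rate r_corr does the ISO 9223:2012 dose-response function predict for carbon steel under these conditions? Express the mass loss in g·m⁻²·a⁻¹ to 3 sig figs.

carbon steel: temperature factor f = -0.054·(16.9) = -0.9126
  Pd branch = 1.77·Pd^0.52·e^(0.02·RH+f) = 11.54 μm/a
  Cl⁻ term: 0.102·160.2^0.62·exp(0.033·79+0.04·26.9) = 94.41
  r_corr = 11.54 + 94.41 = 105.9 μm/a
Convert to mass loss: 105.9 μm/a × 7.85 g/cm³ = 831.7 g·m⁻²·a⁻¹

r_corr = 832 g·m⁻²·a⁻¹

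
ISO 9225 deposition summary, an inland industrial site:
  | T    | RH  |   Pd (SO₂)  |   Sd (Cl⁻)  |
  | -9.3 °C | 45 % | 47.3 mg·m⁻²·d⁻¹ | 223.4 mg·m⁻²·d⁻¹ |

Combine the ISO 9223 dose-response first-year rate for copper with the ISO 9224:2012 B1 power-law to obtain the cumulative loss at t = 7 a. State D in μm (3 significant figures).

D(7) = 0.584 μm

copper: f(T) = +0.126·(T−10) [T≤10 °C] = -2.4318
  SO₂ term: 0.0053·47.3^0.26·exp(0.059·45-2.4318) = 0.01806
  Cl⁻ term: 0.01025·223.4^0.27·exp(0.036·45+0.049·-9.3) = 0.1415
  r_corr = 0.01806 + 0.1415 = 0.1595 μm/a
Long-term exponent b (ISO 9224 Table 2, B1) = 0.667
  D(7) = 0.1595 × 7^0.667 = 0.1595 × 3.662 = 0.5841 μm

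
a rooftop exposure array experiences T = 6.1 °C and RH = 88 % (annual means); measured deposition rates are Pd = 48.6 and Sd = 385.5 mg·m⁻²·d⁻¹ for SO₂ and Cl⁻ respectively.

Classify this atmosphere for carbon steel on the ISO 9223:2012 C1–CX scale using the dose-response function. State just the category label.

C5

carbon steel: f(T) = +0.150·(T−10) [T≤10 °C] = -0.5850
  SO₂ term: 1.77·48.6^0.52·exp(0.02·88-0.5850) = 43.18
  Cl⁻ term: 0.102·385.5^0.62·exp(0.033·88+0.04·6.1) = 95.3
  sum: 43.18 + 95.3 → r_corr = 138.5 μm/a
Category bounds: 80…200 μm/a bracket r_corr ⇒ C5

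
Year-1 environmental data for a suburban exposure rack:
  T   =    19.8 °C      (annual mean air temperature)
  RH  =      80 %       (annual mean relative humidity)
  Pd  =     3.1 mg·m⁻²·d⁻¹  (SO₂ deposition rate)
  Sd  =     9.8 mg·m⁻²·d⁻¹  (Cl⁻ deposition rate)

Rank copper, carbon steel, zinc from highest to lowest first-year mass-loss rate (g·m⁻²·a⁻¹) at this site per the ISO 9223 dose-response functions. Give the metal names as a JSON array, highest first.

copper: temperature factor f = -0.080·(9.8) = -0.7840
  sulphur-dioxide contribution → 0.3643 μm/a
  chloride contribution → 0.8922 μm/a
  total first-year rate 1.256 μm/a
  mass loss = 1.256 μm/a × 8.96 g/cm³ = 11.26 g·m⁻²·a⁻¹
carbon steel: f(T) = -0.054·(T−10) [T>10 °C] = -0.5292
  sulphur-dioxide contribution → 9.301 μm/a
  chloride contribution → 12.99 μm/a
  total first-year rate 22.29 μm/a
  mass loss = 22.29 μm/a × 7.85 g/cm³ = 175 g·m⁻²·a⁻¹
zinc: temperature factor f = -0.071·(9.8) = -0.6958
  sulphur-dioxide contribution → 0.4196 μm/a
  chloride contribution → 0.656 μm/a
  ⇒ r_corr(zinc) = 1.076 μm/a
  mass loss = 1.076 μm/a × 7.14 g/cm³ = 7.68 g·m⁻²·a⁻¹
Ordering by g·m⁻²·a⁻¹: carbon steel (175) > copper (11.3) > zinc (7.68)

["carbon steel", "copper", "zinc"]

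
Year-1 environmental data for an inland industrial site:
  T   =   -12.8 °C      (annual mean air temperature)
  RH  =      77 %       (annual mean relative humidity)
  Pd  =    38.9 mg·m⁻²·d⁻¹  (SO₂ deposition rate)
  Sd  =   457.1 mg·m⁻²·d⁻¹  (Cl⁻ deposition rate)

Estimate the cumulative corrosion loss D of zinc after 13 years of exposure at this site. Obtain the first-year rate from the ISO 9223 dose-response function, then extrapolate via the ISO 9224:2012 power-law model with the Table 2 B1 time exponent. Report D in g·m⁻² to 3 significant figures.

zinc: f(T) = +0.038·(T−10) [T≤10 °C] = -0.8664
  sulphur-dioxide contribution → 0.9379 μm/a
  chloride contribution → 0.3583 μm/a
  ⇒ r_corr(zinc) = 1.296 μm/a
ISO 9224: D(t) = r_corr · t^b with b = 0.813 (zinc, B1)
  D(13) = 1.296 × 13^0.813 = 1.296 × 8.047 = 10.43 μm
  Mass loss = 10.43 μm × 7.14 g/cm³ = 74.48 g·m⁻²

D(13) = 74.5 g·m⁻²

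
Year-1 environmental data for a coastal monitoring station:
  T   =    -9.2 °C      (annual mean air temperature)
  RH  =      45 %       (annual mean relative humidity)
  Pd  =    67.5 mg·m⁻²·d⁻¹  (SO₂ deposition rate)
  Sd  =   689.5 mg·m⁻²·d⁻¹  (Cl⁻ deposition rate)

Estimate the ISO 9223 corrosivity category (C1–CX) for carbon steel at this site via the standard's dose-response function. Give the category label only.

carbon steel: T≤10 °C ⇒ hinge +0.150·(-9.2−10) = -2.8800
  sulphur-dioxide contribution → 2.184 μm/a
  chloride contribution → 17.93 μm/a
  total first-year rate 20.12 μm/a
Category bounds: 1.3…25 μm/a bracket r_corr ⇒ C2

C2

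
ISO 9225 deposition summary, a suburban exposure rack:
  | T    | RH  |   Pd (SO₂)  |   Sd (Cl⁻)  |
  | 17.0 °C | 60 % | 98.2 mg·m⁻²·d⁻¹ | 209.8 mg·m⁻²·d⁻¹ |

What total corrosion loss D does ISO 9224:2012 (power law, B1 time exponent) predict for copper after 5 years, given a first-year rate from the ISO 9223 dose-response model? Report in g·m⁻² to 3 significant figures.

D(5) = 31.7 g·m⁻²

copper: temperature factor f = -0.080·(7.0) = -0.5600
  SO₂ term: 0.0053·98.2^0.26·exp(0.059·60-0.5600) = 0.3439
  Cl⁻ term: 0.01025·209.8^0.27·exp(0.036·60+0.049·17.0) = 0.8659
  r_corr = 0.3439 + 0.8659 = 1.21 μm/a
Power-law: D(5) = r_corr · 5^0.667
  D(5) = 1.21 × 5^0.667 = 1.21 × 2.926 = 3.539 μm
  Mass loss = 3.539 μm × 8.96 g/cm³ = 31.71 g·m⁻²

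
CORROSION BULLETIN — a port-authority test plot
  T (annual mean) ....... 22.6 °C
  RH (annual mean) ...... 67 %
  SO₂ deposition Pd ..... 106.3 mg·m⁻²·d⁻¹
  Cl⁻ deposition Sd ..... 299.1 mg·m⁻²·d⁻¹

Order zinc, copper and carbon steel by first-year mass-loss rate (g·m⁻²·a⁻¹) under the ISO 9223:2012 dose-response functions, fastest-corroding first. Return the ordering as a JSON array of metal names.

zinc: f(T) = -0.071·(T−10) [T>10 °C] = -0.8946
  SO₂ term: 0.0129·106.3^0.44·exp(0.046·67-0.8946) = 0.8959
  Cl⁻ term: 0.0175·299.1^0.57·exp(0.008·67+0.085·22.6) = 5.264
  sum: 0.8959 + 5.264 → r_corr = 6.16 μm/a
  mass loss = 6.16 μm/a × 7.14 g/cm³ = 43.98 g·m⁻²·a⁻¹
copper: T>10 °C ⇒ hinge -0.080·(22.6−10) = -1.0080
  Pd branch = 0.0053·Pd^0.26·e^(0.059·RH+f) = 0.339 μm/a
  Sd branch = 0.01025·Sd^0.27·e^(0.036·RH+0.049·T) = 1.613 μm/a
  sum: 0.339 + 1.613 → r_corr = 1.952 μm/a
  mass loss = 1.952 μm/a × 8.96 g/cm³ = 17.49 g·m⁻²·a⁻¹
carbon steel: temperature factor f = -0.054·(12.6) = -0.6804
  Pd branch = 1.77·Pd^0.52·e^(0.02·RH+f) = 38.75 μm/a
  Sd branch = 0.102·Sd^0.62·e^(0.033·RH+0.04·T) = 78.78 μm/a
  sum: 38.75 + 78.78 → r_corr = 117.5 μm/a
  mass loss = 117.5 μm/a × 7.85 g/cm³ = 922.6 g·m⁻²·a⁻¹
Ordering by g·m⁻²·a⁻¹: carbon steel (923) > zinc (44) > copper (17.5)

["carbon steel", "zinc", "copper"]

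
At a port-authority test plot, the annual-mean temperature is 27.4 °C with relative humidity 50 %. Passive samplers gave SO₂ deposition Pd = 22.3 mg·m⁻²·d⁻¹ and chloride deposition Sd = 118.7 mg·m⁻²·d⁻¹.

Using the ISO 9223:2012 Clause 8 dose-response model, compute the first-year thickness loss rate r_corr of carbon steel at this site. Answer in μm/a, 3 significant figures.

r_corr = 40.2 μm/a

carbon steel: f(T) = -0.054·(T−10) [T>10 °C] = -0.9396
  SO₂ term: 1.77·22.3^0.52·exp(0.02·50-0.9396) = 9.448
  Sd branch = 0.102·Sd^0.62·e^(0.033·RH+0.04·T) = 30.71 μm/a
  sum: 9.448 + 30.71 → r_corr = 40.16 μm/a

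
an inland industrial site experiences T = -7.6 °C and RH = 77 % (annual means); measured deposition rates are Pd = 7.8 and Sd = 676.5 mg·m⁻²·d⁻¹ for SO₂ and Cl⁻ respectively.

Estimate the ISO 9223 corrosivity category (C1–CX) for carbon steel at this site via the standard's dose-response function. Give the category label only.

carbon steel: f(T) = +0.150·(T−10) [T≤10 °C] = -2.6400
  sulphur-dioxide contribution → 1.715 μm/a
  chloride contribution → 54.31 μm/a
  total first-year rate 56.02 μm/a
56 μm/a falls in (50, 80] for carbon steel → category C4

C4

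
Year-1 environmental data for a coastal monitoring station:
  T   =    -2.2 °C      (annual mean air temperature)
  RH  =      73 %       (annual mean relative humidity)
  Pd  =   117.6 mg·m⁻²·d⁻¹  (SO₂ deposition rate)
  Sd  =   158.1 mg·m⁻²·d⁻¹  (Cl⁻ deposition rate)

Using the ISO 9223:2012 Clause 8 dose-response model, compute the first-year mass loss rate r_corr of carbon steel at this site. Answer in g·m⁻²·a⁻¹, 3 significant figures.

r_corr = 303 g·m⁻²·a⁻¹

carbon steel: temperature factor f = +0.150·(-12.2) = -1.8300
  sulphur-dioxide contribution → 14.58 μm/a
  chloride contribution → 23.98 μm/a
  total first-year rate 38.57 μm/a
Convert to mass loss: 38.57 μm/a × 7.85 g/cm³ = 302.8 g·m⁻²·a⁻¹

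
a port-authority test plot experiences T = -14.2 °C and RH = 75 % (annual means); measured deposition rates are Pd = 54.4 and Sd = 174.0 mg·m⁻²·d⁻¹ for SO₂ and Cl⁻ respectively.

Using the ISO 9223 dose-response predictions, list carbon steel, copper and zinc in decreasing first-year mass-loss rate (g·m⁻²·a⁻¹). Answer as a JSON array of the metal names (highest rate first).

carbon steel: f(T) = +0.150·(T−10) [T≤10 °C] = -3.6300
  Pd branch = 1.77·Pd^0.52·e^(0.02·RH+f) = 1.68 μm/a
  Cl⁻ term: 0.102·174.0^0.62·exp(0.033·75+0.04·-14.2) = 16.82
  r_corr = 1.68 + 16.82 = 18.5 μm/a
  mass loss = 18.5 μm/a × 7.85 g/cm³ = 145.3 g·m⁻²·a⁻¹
copper: f(T) = +0.126·(T−10) [T≤10 °C] = -3.0492
  SO₂ term: 0.0053·54.4^0.26·exp(0.059·75-3.0492) = 0.0593
  Sd branch = 0.01025·Sd^0.27·e^(0.036·RH+0.049·T) = 0.3063 μm/a
  r_corr = 0.0593 + 0.3063 = 0.3656 μm/a
  mass loss = 0.3656 μm/a × 8.96 g/cm³ = 3.275 g·m⁻²·a⁻¹
zinc: T≤10 °C ⇒ hinge +0.038·(-14.2−10) = -0.9196
  Pd branch = 0.0129·Pd^0.44·e^(0.046·RH+f) = 0.9401 μm/a
  Cl⁻ term: 0.0175·174.0^0.57·exp(0.008·75+0.085·-14.2) = 0.1805
  sum: 0.9401 + 0.1805 → r_corr = 1.121 μm/a
  mass loss = 1.121 μm/a × 7.14 g/cm³ = 8.002 g·m⁻²·a⁻¹
Ordering by g·m⁻²·a⁻¹: carbon steel (145) > zinc (8) > copper (3.28)

["carbon steel", "zinc", "copper"]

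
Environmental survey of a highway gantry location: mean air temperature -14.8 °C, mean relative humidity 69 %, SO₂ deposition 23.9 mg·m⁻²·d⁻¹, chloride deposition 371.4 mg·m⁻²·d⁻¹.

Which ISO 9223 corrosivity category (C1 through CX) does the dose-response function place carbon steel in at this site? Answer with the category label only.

C2

carbon steel: T≤10 °C ⇒ hinge +0.150·(-14.8−10) = -3.7200
  sulphur-dioxide contribution → 0.8882 μm/a
  chloride contribution → 21.56 μm/a
  total first-year rate 22.45 μm/a
Category bounds: 1.3…25 μm/a bracket r_corr ⇒ C2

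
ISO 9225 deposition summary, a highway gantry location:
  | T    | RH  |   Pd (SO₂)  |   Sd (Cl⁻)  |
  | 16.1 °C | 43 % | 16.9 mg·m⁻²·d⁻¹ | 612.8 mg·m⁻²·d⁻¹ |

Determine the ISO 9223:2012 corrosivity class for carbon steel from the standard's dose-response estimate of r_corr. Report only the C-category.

carbon steel: T>10 °C ⇒ hinge -0.054·(16.1−10) = -0.3294
  sulphur-dioxide contribution → 13.09 μm/a
  chloride contribution → 42.92 μm/a
  ⇒ r_corr(carbon steel) = 56.01 μm/a
ISO 9223 Table 2 (carbon steel): 50 < 56 ≤ 80 μm/a ⇒ C4

C4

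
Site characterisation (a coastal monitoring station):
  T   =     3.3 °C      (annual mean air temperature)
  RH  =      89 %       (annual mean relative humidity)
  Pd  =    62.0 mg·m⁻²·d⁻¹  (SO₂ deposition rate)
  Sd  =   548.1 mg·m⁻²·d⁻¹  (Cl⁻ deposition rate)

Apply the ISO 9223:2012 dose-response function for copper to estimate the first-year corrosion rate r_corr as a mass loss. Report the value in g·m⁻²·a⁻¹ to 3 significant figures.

r_corr = 26.0 g·m⁻²·a⁻¹

copper: T≤10 °C ⇒ hinge +0.126·(3.3−10) = -0.8442
  Pd branch = 0.0053·Pd^0.26·e^(0.059·RH+f) = 1.271 μm/a
  Cl⁻ term: 0.01025·548.1^0.27·exp(0.036·89+0.049·3.3) = 1.629
  r_corr = 1.271 + 1.629 = 2.9 μm/a
Convert to mass loss: 2.9 μm/a × 8.96 g/cm³ = 25.98 g·m⁻²·a⁻¹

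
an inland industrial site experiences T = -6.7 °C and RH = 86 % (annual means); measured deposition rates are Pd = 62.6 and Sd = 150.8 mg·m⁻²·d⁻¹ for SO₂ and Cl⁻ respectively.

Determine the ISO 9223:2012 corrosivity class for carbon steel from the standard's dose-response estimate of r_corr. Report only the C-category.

carbon steel: f(T) = +0.150·(T−10) [T≤10 °C] = -2.5050
  SO₂ term: 1.77·62.6^0.52·exp(0.02·86-2.5050) = 6.939
  Sd branch = 0.102·Sd^0.62·e^(0.033·RH+0.04·T) = 29.88 μm/a
  r_corr = 6.939 + 29.88 = 36.82 μm/a
ISO 9223 Table 2 (carbon steel): 25 < 36.8 ≤ 50 μm/a ⇒ C3

C3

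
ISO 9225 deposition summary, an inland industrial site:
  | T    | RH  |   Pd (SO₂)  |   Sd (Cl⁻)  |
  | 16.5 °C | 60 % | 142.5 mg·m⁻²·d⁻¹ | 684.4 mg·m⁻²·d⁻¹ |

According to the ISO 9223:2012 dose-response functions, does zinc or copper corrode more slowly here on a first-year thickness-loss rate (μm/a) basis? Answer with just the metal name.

zinc: temperature factor f = -0.071·(6.5) = -0.4615
  sulphur-dioxide contribution → 1.139 μm/a
  chloride contribution → 4.75 μm/a
  ⇒ r_corr(zinc) = 5.889 μm/a
copper: temperature factor f = -0.080·(6.5) = -0.5200
  sulphur-dioxide contribution → 0.3943 μm/a
  chloride contribution → 1.163 μm/a
  ⇒ r_corr(copper) = 1.557 μm/a
Ordering by μm/a: zinc (5.89) > copper (1.56)

copper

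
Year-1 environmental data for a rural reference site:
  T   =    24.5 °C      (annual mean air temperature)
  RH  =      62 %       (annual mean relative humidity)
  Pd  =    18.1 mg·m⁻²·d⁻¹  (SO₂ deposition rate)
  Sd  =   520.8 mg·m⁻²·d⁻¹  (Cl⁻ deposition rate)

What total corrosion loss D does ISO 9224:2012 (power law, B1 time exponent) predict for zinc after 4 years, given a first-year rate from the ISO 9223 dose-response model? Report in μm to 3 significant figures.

D(4) = 26.0 μm

zinc: temperature factor f = -0.071·(14.5) = -1.0295
  SO₂ term: 0.0129·18.1^0.44·exp(0.046·62-1.0295) = 0.2854
  Sd branch = 0.0175·Sd^0.57·e^(0.008·RH+0.085·T) = 8.154 μm/a
  sum: 0.2854 + 8.154 → r_corr = 8.439 μm/a
Power-law: D(4) = r_corr · 4^0.813
  D(4) = 8.439 × 4^0.813 = 8.439 × 3.087 = 26.05 μm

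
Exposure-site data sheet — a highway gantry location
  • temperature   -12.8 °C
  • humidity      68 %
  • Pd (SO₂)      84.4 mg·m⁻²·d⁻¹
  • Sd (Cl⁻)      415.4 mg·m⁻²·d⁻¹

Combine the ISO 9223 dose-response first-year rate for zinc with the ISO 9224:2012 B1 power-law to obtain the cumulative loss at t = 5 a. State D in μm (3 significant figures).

D(5) = 4.39 μm

zinc: f(T) = +0.038·(T−10) [T≤10 °C] = -0.8664
  Pd branch = 0.0129·Pd^0.44·e^(0.046·RH+f) = 0.8717 μm/a
  Cl⁻ term: 0.0175·415.4^0.57·exp(0.008·68+0.085·-12.8) = 0.3157
  sum: 0.8717 + 0.3157 → r_corr = 1.187 μm/a
ISO 9224: D(t) = r_corr · t^b with b = 0.813 (zinc, B1)
  D(5) = 1.187 × 5^0.813 = 1.187 × 3.701 = 4.394 μm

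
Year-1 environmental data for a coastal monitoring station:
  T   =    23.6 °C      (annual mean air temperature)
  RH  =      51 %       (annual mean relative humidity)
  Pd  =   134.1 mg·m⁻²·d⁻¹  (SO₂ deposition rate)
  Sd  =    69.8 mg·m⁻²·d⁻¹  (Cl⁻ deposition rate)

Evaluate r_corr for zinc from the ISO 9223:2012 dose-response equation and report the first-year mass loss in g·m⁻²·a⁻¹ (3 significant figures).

r_corr = 18.9 g·m⁻²·a⁻¹

zinc: T>10 °C ⇒ hinge -0.071·(23.6−10) = -0.9656
  SO₂ term: 0.0129·134.1^0.44·exp(0.046·51-0.9656) = 0.4427
  Sd branch = 0.0175·Sd^0.57·e^(0.008·RH+0.085·T) = 2.2 μm/a
  r_corr = 0.4427 + 2.2 = 2.643 μm/a
Convert to mass loss: 2.643 μm/a × 7.14 g/cm³ = 18.87 g·m⁻²·a⁻¹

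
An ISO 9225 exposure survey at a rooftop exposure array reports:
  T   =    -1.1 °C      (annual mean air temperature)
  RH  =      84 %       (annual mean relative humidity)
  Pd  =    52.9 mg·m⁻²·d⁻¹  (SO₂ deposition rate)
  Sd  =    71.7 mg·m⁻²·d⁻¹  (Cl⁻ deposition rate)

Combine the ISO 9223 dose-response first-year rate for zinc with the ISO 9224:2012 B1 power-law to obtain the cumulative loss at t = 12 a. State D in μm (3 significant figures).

D(12) = 20.1 μm

zinc: f(T) = +0.038·(T−10) [T≤10 °C] = -0.4218
  Pd branch = 0.0129·Pd^0.44·e^(0.046·RH+f) = 2.311 μm/a
  Sd branch = 0.0175·Sd^0.57·e^(0.008·RH+0.085·T) = 0.3564 μm/a
  r_corr = 2.311 + 0.3564 = 2.668 μm/a
Power-law: D(12) = r_corr · 12^0.813
  D(12) = 2.668 × 12^0.813 = 2.668 × 7.54 = 20.11 μm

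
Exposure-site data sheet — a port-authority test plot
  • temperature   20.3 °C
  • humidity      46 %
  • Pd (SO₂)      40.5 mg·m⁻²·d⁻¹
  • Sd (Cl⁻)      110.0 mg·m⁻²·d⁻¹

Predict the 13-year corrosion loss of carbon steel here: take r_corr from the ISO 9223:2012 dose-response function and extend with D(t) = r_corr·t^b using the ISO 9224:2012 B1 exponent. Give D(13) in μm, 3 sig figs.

carbon steel: temperature factor f = -0.054·(10.3) = -0.5562
  Pd branch = 1.77·Pd^0.52·e^(0.02·RH+f) = 17.45 μm/a
  Cl⁻ term: 0.102·110.0^0.62·exp(0.033·46+0.04·20.3) = 19.33
  r_corr = 17.45 + 19.33 = 36.78 μm/a
ISO 9224: D(t) = r_corr · t^b with b = 0.523 (carbon steel, B1)
  D(13) = 36.78 × 13^0.523 = 36.78 × 3.825 = 140.7 μm

D(13) = 141 μm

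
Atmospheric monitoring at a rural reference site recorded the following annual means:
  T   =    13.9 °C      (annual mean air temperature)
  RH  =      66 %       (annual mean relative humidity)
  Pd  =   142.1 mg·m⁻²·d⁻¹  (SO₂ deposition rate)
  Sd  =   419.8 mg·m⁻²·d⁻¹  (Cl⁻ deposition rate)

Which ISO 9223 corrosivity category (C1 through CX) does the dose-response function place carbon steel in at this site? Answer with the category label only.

C5

carbon steel: temperature factor f = -0.054·(3.9) = -0.2106
  sulphur-dioxide contribution → 70.65 μm/a
  chloride contribution → 66.41 μm/a
  total first-year rate 137.1 μm/a
137 μm/a falls in (80, 200] for carbon steel → category C5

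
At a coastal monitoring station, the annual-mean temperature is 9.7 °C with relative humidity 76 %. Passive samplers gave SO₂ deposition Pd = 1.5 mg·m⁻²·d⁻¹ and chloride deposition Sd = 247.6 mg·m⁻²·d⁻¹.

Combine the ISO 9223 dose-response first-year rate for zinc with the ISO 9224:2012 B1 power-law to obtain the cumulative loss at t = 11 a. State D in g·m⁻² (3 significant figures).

D(11) = 110 g·m⁻²

zinc: f(T) = +0.038·(T−10) [T≤10 °C] = -0.0114
  sulphur-dioxide contribution → 0.5028 μm/a
  chloride contribution → 1.697 μm/a
  total first-year rate 2.2 μm/a
Long-term exponent b (ISO 9224 Table 2, B1) = 0.813
  D(11) = 2.2 × 11^0.813 = 2.2 × 7.025 = 15.45 μm
  Mass loss = 15.45 μm × 7.14 g/cm³ = 110.3 g·m⁻²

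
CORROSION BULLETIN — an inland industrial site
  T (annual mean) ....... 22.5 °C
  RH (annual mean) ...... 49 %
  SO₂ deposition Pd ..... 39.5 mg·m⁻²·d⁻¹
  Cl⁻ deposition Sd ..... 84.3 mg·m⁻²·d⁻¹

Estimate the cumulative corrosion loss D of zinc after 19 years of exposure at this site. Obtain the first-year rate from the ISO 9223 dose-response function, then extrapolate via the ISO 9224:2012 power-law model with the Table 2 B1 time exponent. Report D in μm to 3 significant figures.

zinc: temperature factor f = -0.071·(12.5) = -0.8875
  Pd branch = 0.0129·Pd^0.44·e^(0.046·RH+f) = 0.255 μm/a
  Cl⁻ term: 0.0175·84.3^0.57·exp(0.008·49+0.085·22.5) = 2.196
  sum: 0.255 + 2.196 → r_corr = 2.451 μm/a
Power-law: D(19) = r_corr · 19^0.813
  D(19) = 2.451 × 19^0.813 = 2.451 × 10.96 = 26.85 μm

D(19) = 26.8 μm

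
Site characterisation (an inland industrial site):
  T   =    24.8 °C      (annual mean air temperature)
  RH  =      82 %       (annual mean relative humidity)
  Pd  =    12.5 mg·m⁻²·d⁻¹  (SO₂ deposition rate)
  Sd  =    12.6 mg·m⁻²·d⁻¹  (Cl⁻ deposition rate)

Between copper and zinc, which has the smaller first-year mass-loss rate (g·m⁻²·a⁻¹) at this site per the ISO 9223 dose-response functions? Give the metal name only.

zinc

copper: temperature factor f = -0.080·(14.8) = -1.1840
  sulphur-dioxide contribution → 0.3948 μm/a
  chloride contribution → 1.311 μm/a
  ⇒ r_corr(copper) = 1.706 μm/a
  mass loss = 1.706 μm/a × 8.96 g/cm³ = 15.28 g·m⁻²·a⁻¹
zinc: temperature factor f = -0.071·(14.8) = -1.0508
  sulphur-dioxide contribution → 0.5957 μm/a
  chloride contribution → 1.177 μm/a
  total first-year rate 1.772 μm/a
  mass loss = 1.772 μm/a × 7.14 g/cm³ = 12.65 g·m⁻²·a⁻¹
Ordering by g·m⁻²·a⁻¹: copper (15.3) > zinc (12.7)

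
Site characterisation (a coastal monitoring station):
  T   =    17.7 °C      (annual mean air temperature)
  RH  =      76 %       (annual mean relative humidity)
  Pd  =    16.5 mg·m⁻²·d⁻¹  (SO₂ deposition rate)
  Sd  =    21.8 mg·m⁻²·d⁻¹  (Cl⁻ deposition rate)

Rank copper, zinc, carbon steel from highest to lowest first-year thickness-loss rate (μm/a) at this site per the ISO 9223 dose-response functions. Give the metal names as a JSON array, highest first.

["carbon steel", "zinc", "copper"]

copper: temperature factor f = -0.080·(7.7) = -0.6160
  Pd branch = 0.0053·Pd^0.26·e^(0.059·RH+f) = 0.5256 μm/a
  Cl⁻ term: 0.01025·21.8^0.27·exp(0.036·76+0.049·17.7) = 0.865
  sum: 0.5256 + 0.865 → r_corr = 1.391 μm/a
zinc: T>10 °C ⇒ hinge -0.071·(17.7−10) = -0.5467
  SO₂ term: 0.0129·16.5^0.44·exp(0.046·76-0.5467) = 0.8456
  Cl⁻ term: 0.0175·21.8^0.57·exp(0.008·76+0.085·17.7) = 0.8383
  r_corr = 0.8456 + 0.8383 = 1.684 μm/a
carbon steel: T>10 °C ⇒ hinge -0.054·(17.7−10) = -0.4158
  SO₂ term: 1.77·16.5^0.52·exp(0.02·76-0.4158) = 22.94
  Sd branch = 0.102·Sd^0.62·e^(0.033·RH+0.04·T) = 17.18 μm/a
  sum: 22.94 + 17.18 → r_corr = 40.13 μm/a
Ordering by μm/a: carbon steel (40.1) > zinc (1.68) > copper (1.39)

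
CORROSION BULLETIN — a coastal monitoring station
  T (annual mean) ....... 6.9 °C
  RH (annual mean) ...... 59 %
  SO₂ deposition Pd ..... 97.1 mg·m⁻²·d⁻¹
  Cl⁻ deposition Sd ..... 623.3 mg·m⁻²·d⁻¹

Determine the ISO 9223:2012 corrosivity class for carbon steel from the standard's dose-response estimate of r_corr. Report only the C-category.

C5

carbon steel: T≤10 °C ⇒ hinge +0.150·(6.9−10) = -0.4650
  Pd branch = 1.77·Pd^0.52·e^(0.02·RH+f) = 39.07 μm/a
  Sd branch = 0.102·Sd^0.62·e^(0.033·RH+0.04·T) = 50.9 μm/a
  r_corr = 39.07 + 50.9 = 89.97 μm/a
Category bounds: 80…200 μm/a bracket r_corr ⇒ C5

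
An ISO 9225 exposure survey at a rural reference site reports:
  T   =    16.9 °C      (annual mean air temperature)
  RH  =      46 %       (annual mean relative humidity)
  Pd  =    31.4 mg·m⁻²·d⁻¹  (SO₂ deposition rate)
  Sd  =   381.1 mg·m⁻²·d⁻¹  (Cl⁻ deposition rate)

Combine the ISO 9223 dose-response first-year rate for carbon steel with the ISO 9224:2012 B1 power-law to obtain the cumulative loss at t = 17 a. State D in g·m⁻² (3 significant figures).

carbon steel: T>10 °C ⇒ hinge -0.054·(16.9−10) = -0.3726
  Pd branch = 1.77·Pd^0.52·e^(0.02·RH+f) = 18.37 μm/a
  Sd branch = 0.102·Sd^0.62·e^(0.033·RH+0.04·T) = 36.45 μm/a
  sum: 18.37 + 36.45 → r_corr = 54.82 μm/a
Long-term exponent b (ISO 9224 Table 2, B1) = 0.523
  D(17) = 54.82 × 17^0.523 = 54.82 × 4.401 = 241.2 μm
  Mass loss = 241.2 μm × 7.85 g/cm³ = 1894 g·m⁻²

D(17) = 1.89e+03 g·m⁻²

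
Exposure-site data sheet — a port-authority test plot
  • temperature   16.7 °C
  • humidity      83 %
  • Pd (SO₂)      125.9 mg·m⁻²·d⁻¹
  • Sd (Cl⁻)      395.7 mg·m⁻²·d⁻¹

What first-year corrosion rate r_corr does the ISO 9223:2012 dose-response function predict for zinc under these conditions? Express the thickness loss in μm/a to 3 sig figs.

zinc: T>10 °C ⇒ hinge -0.071·(16.7−10) = -0.4757
  Pd branch = 0.0129·Pd^0.44·e^(0.046·RH+f) = 3.063 μm/a
  Sd branch = 0.0175·Sd^0.57·e^(0.008·RH+0.085·T) = 4.25 μm/a
  sum: 3.063 + 4.25 → r_corr = 7.313 μm/a

r_corr = 7.31 μm/a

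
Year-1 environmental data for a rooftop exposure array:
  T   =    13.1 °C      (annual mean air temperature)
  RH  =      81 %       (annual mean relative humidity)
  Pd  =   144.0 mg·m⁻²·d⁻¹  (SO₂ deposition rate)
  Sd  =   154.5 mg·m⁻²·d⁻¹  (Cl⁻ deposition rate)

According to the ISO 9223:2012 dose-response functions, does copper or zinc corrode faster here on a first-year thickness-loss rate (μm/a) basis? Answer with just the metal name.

copper: f(T) = -0.080·(T−10) [T>10 °C] = -0.2480
  Pd branch = 0.0053·Pd^0.26·e^(0.059·RH+f) = 1.792 μm/a
  Sd branch = 0.01025·Sd^0.27·e^(0.036·RH+0.049·T) = 1.403 μm/a
  r_corr = 1.792 + 1.403 = 3.194 μm/a
zinc: f(T) = -0.071·(T−10) [T>10 °C] = -0.2201
  Pd branch = 0.0129·Pd^0.44·e^(0.046·RH+f) = 3.827 μm/a
  Sd branch = 0.0175·Sd^0.57·e^(0.008·RH+0.085·T) = 1.802 μm/a
  r_corr = 3.827 + 1.802 = 5.629 μm/a
Ordering by μm/a: zinc (5.63) > copper (3.19)

zinc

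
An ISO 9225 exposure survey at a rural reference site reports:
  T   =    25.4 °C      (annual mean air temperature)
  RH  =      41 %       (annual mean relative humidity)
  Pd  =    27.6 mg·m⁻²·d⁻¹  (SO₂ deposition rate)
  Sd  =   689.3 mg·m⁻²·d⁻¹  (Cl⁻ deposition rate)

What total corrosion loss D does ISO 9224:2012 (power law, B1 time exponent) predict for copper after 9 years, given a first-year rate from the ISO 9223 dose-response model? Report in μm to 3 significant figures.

D(9) = 4.11 μm

copper: f(T) = -0.080·(T−10) [T>10 °C] = -1.2320
  sulphur-dioxide contribution → 0.04115 μm/a
  chloride contribution → 0.9092 μm/a
  ⇒ r_corr(copper) = 0.9503 μm/a
Long-term exponent b (ISO 9224 Table 2, B1) = 0.667
  D(9) = 0.9503 × 9^0.667 = 0.9503 × 4.33 = 4.115 μm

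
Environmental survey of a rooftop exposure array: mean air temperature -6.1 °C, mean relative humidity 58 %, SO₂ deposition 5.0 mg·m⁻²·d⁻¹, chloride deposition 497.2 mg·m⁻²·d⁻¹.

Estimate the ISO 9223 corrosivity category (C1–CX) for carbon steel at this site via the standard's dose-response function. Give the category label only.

carbon steel: f(T) = +0.150·(T−10) [T≤10 °C] = -2.4150
  sulphur-dioxide contribution → 1.165 μm/a
  chloride contribution → 25.45 μm/a
  ⇒ r_corr(carbon steel) = 26.62 μm/a
ISO 9223 Table 2 (carbon steel): 25 < 26.6 ≤ 50 μm/a ⇒ C3

C3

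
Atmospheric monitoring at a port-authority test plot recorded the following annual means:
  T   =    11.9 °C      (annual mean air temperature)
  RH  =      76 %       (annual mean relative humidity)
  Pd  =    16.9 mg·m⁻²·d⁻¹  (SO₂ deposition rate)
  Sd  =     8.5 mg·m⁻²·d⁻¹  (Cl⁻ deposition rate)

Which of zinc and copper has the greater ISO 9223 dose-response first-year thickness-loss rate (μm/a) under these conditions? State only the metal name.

zinc: temperature factor f = -0.071·(1.9) = -0.1349
  SO₂ term: 0.0129·16.9^0.44·exp(0.046·76-0.1349) = 1.29
  Sd branch = 0.0175·Sd^0.57·e^(0.008·RH+0.085·T) = 0.2993 μm/a
  sum: 1.29 + 0.2993 → r_corr = 1.589 μm/a
copper: temperature factor f = -0.080·(1.9) = -0.1520
  Pd branch = 0.0053·Pd^0.26·e^(0.059·RH+f) = 0.8412 μm/a
  Sd branch = 0.01025·Sd^0.27·e^(0.036·RH+0.049·T) = 0.5048 μm/a
  sum: 0.8412 + 0.5048 → r_corr = 1.346 μm/a
Ordering by μm/a: zinc (1.59) > copper (1.35)

zinc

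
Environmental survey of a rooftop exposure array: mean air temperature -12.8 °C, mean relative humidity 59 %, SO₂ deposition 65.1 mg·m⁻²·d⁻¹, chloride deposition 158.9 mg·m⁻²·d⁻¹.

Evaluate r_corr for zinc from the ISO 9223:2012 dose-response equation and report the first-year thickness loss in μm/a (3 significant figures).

r_corr = 0.684 μm/a

zinc: T≤10 °C ⇒ hinge +0.038·(-12.8−10) = -0.8664
  sulphur-dioxide contribution → 0.514 μm/a
  chloride contribution → 0.1699 μm/a
  total first-year rate 0.6839 μm/a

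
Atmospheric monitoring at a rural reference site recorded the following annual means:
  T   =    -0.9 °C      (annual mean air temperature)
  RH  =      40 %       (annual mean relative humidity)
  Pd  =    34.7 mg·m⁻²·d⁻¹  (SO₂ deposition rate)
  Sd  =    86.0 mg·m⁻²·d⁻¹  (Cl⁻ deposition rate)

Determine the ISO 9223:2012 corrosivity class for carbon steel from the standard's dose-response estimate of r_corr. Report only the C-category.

C2

carbon steel: f(T) = +0.150·(T−10) [T≤10 °C] = -1.6350
  SO₂ term: 1.77·34.7^0.52·exp(0.02·40-1.6350) = 4.856
  Sd branch = 0.102·Sd^0.62·e^(0.033·RH+0.04·T) = 5.829 μm/a
  r_corr = 4.856 + 5.829 = 10.69 μm/a
ISO 9223 Table 2 (carbon steel): 1.3 < 10.7 ≤ 25 μm/a ⇒ C2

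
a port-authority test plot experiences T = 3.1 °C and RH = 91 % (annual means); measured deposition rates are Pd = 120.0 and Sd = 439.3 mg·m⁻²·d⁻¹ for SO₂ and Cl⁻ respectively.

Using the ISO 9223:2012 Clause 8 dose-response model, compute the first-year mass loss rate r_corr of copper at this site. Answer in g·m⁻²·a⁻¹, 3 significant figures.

copper: f(T) = +0.126·(T−10) [T≤10 °C] = -0.8694
  sulphur-dioxide contribution → 1.656 μm/a
  chloride contribution → 1.633 μm/a
  total first-year rate 3.289 μm/a
Convert to mass loss: 3.289 μm/a × 8.96 g/cm³ = 29.47 g·m⁻²·a⁻¹

r_corr = 29.5 g·m⁻²·a⁻¹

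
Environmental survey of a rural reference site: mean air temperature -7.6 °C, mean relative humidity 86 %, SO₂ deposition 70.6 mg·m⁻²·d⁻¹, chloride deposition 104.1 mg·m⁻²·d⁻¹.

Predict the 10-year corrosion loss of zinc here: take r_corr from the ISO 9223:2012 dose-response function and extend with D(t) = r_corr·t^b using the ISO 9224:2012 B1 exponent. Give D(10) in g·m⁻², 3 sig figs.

D(10) = 116 g·m⁻²

zinc: temperature factor f = +0.038·(-17.6) = -0.6688
  SO₂ term: 0.0129·70.6^0.44·exp(0.046·86-0.6688) = 2.247
  Sd branch = 0.0175·Sd^0.57·e^(0.008·RH+0.085·T) = 0.2578 μm/a
  sum: 2.247 + 0.2578 → r_corr = 2.505 μm/a
ISO 9224: D(t) = r_corr · t^b with b = 0.813 (zinc, B1)
  D(10) = 2.505 × 10^0.813 = 2.505 × 6.501 = 16.29 μm
  Mass loss = 16.29 μm × 7.14 g/cm³ = 116.3 g·m⁻²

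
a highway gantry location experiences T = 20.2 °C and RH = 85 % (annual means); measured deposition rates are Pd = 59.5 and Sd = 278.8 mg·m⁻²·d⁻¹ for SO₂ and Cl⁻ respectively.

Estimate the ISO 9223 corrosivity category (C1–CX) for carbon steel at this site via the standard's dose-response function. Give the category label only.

carbon steel: T>10 °C ⇒ hinge -0.054·(20.2−10) = -0.5508
  SO₂ term: 1.77·59.5^0.52·exp(0.02·85-0.5508) = 46.75
  Sd branch = 0.102·Sd^0.62·e^(0.033·RH+0.04·T) = 124.1 μm/a
  sum: 46.75 + 124.1 → r_corr = 170.9 μm/a
171 μm/a falls in (80, 200] for carbon steel → category C5

C5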